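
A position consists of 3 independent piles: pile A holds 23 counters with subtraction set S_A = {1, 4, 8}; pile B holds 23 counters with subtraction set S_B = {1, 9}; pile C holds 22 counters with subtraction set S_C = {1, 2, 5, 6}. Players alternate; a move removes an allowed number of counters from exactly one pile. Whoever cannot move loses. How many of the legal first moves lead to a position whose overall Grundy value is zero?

Pile A, S = {1, 4, 8}:
G(0) = 0
G(1) = mex{0} = 1
G(2) = mex{1} = 0
G(3) = mex{0} = 1
G(4) = mex{1,0} = 2
G(5) = mex{2,1} = 0
G(6) = mex{0,0} = 1
G(7) = mex{1,1} = 0
G(8) = mex{0,2,0} = 1
G(9) = mex{1,0,1} = 2
G(10) = mex{2,1,0} = 3
G(11) = mex{3,0,1} = 2
G(12) = mex{2,1,2} = 0
G(13) = mex{0,2,0} = 1
G(14) = mex{1,3,1} = 0
G(15) = mex{0,2,0} = 1
G(16) = mex{1,0,1} = 2
G(17) = mex{2,1,2} = 0
G(18) = mex{0,0,3} = 1
G(19) = mex{1,1,2} = 0
G(20) = mex{0,2,0} = 1
G(21) = mex{1,0,1} = 2
G(22) = mex{2,1,0} = 3
G(23) = mex{3,0,1} = 2
G_A(23) = 2.
Pile B, S = {1, 9}:
G(0) = 0
G(1) = mex{0} = 1
G(2) = mex{1} = 0
G(3) = mex{0} = 1
G(4) = mex{1} = 0
G(5) = mex{0} = 1
G(6) = mex{1} = 0
G(7) = mex{0} = 1
G(8) = mex{1} = 0
G(9) = mex{0,0} = 1
G(10) = mex{1,1} = 0
G(11) = mex{0,0} = 1
G(12) = mex{1,1} = 0
G(13) = mex{0,0} = 1
G(14) = mex{1,1} = 0
G(15) = mex{0,0} = 1
G(16) = mex{1,1} = 0
G(17) = mex{0,0} = 1
G(18) = mex{1,1} = 0
G(19) = mex{0,0} = 1
G(20) = mex{1,1} = 0
G(21) = mex{0,0} = 1
G(22) = mex{1,1} = 0
G(23) = mex{0,0} = 1
G_B(23) = 1.
Pile C, S = {1, 2, 5, 6}:
G(0) = 0
G(1) = mex{0} = 1
G(2) = mex{1,0} = 2
G(3) = mex{2,1} = 0
G(4) = mex{0,2} = 1
G(5) = mex{1,0,0} = 2
G(6) = mex{2,1,1,0} = 3
G(7) = mex{3,2,2,1} = 0
G(8) = mex{0,3,0,2} = 1
G(9) = mex{1,0,1,0} = 2
G(10) = mex{2,1,2,1} = 0
G(11) = mex{0,2,3,2} = 1
G(12) = mex{1,0,0,3} = 2
G(13) = mex{2,1,1,0} = 3
G(14) = mex{3,2,2,1} = 0
G(15) = mex{0,3,0,2} = 1
G(16) = mex{1,0,1,0} = 2
G(17) = mex{2,1,2,1} = 0
G(18) = mex{0,2,3,2} = 1
G(19) = mex{1,0,0,3} = 2
G(20) = mex{2,1,1,0} = 3
G(21) = mex{3,2,2,1} = 0
G(22) = mex{0,3,0,2} = 1
G_C(22) = 1.
Combined Grundy value = 2 ⊕ 1 ⊕ 1 = 2.
A winning move leaves total XOR = 0, i.e. changes one component's Grundy value g to g ⊕ X where X is the current total.
Pile A: need g' = 2⊕2 = 0. Options: 23−1→G=3, 23−4→G=0, 23−8→G=1. Hits: 1.
Pile B: need g' = 1⊕2 = 3. Options: 23−1→G=0, 23−9→G=0. Hits: 0.
Pile C: need g' = 1⊕2 = 3. Options: 22−1→G=0, 22−2→G=3, 22−5→G=0, 22−6→G=2. Hits: 1.

2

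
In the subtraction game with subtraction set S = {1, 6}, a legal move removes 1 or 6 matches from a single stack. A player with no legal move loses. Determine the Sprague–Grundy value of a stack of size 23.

0

n :  0  1  2  3  4  5  6  7  8  9 10 11 12 13 14 15 16 17 18 19 20 21 22 23
G :  0  1  0  1  0  1  2  0  1  0  1  0  1  2  0  1  0  1  0  1  2  0  1  0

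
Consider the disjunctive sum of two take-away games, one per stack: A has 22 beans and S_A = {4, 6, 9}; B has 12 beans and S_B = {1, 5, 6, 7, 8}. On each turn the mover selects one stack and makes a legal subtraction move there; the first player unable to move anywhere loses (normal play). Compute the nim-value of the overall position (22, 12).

Stack A, S = {4, 6, 9}:
G(0) = 0
G(1) = mex{} = 0
G(2) = mex{} = 0
G(3) = mex{} = 0
G(4) = mex{0} = 1
G(5) = mex{0} = 1
G(6) = mex{0,0} = 1
G(7) = mex{0,0} = 1
G(8) = mex{1,0} = 2
G(9) = mex{1,0,0} = 2
G(10) = mex{1,1,0} = 2
G(11) = mex{1,1,0} = 2
G(12) = mex{2,1,0} = 3
G(13) = mex{2,1,1} = 0
G(14) = mex{2,2,1} = 0
G(15) = mex{2,2,1} = 0
G(16) = mex{3,2,1} = 0
G(17) = mex{0,2,2} = 1
G(18) = mex{0,3,2} = 1
G(19) = mex{0,0,2} = 1
G(20) = mex{0,0,2} = 1
G(21) = mex{1,0,3} = 2
G(22) = mex{1,0,0} = 2
G_A(22) = 2.
Stack B, S = {1, 5, 6, 7, 8}:
G(0) = 0
G(1) = mex{0} = 1
G(2) = mex{1} = 0
G(3) = mex{0} = 1
G(4) = mex{1} = 0
G(5) = mex{0,0} = 1
G(6) = mex{1,1,0} = 2
G(7) = mex{2,0,1,0} = 3
G(8) = mex{3,1,0,1,0} = 2
G(9) = mex{2,0,1,0,1} = 3
G(10) = mex{3,1,0,1,0} = 2
G(11) = mex{2,2,1,0,1} = 3
G(12) = mex{3,3,2,1,0} = 4
G_B(12) = 4.
Combined Grundy value = 2 ⊕ 4 = 6.

6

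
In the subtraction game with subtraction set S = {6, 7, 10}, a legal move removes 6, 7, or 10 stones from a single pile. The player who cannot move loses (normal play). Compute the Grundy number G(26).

G(0) = 0
G(1) = mex{} = 0
G(2) = mex{} = 0
G(3) = mex{} = 0
G(4) = mex{} = 0
G(5) = mex{} = 0
G(6) = mex{0} = 1
G(7) = mex{0,0} = 1
G(8) = mex{0,0} = 1
G(9) = mex{0,0} = 1
G(10) = mex{0,0,0} = 1
G(11) = mex{0,0,0} = 1
G(12) = mex{1,0,0} = 2
G(13) = mex{1,1,0} = 2
G(14) = mex{1,1,0} = 2
G(15) = mex{1,1,0} = 2
G(16) = mex{1,1,1} = 0
G(17) = mex{1,1,1} = 0
G(18) = mex{2,1,1} = 0
G(19) = mex{2,2,1} = 0
G(20) = mex{2,2,1} = 0
G(21) = mex{2,2,1} = 0
G(22) = mex{0,2,2} = 1
G(23) = mex{0,0,2} = 1
G(24) = mex{0,0,2} = 1
G(25) = mex{0,0,2} = 1
G(26) = mex{0,0,0} = 1

1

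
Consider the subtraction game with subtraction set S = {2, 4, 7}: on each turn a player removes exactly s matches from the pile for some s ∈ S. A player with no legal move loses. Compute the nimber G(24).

0

n :  0  1  2  3  4  5  6  7  8  9 10 11 12 13 14 15 16 17 18 19 20 21 22 23 24
G :  0  0  1  1  2  2  0  3  1  0  2  1  0  2  1  0  2  1  0  2  1  0  2  1  0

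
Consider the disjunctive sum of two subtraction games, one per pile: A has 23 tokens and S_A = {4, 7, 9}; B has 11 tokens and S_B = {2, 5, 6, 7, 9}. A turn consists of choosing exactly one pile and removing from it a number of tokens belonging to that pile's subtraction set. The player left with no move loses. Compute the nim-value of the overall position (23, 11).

1

Pile A, S = {4, 7, 9}:
G(0) = 0
G(1) = mex{} = 0
G(2) = mex{} = 0
G(3) = mex{} = 0
G(4) = mex{0} = 1
G(5) = mex{0} = 1
G(6) = mex{0} = 1
G(7) = mex{0,0} = 1
G(8) = mex{1,0} = 2
G(9) = mex{1,0,0} = 2
G(10) = mex{1,0,0} = 2
G(11) = mex{1,1,0} = 2
G(12) = mex{2,1,0} = 3
G(13) = mex{2,1,1} = 0
G(14) = mex{2,1,1} = 0
G(15) = mex{2,2,1} = 0
G(16) = mex{3,2,1} = 0
G(17) = mex{0,2,2} = 1
G(18) = mex{0,2,2} = 1
G(19) = mex{0,3,2} = 1
G(20) = mex{0,0,2} = 1
G(21) = mex{1,0,3} = 2
G(22) = mex{1,0,0} = 2
G(23) = mex{1,0,0} = 2
G_A(23) = 2.
Pile B, S = {2, 5, 6, 7, 9}:
G(0) = 0
G(1) = mex{} = 0
G(2) = mex{0} = 1
G(3) = mex{0} = 1
G(4) = mex{1} = 0
G(5) = mex{1,0} = 2
G(6) = mex{0,0,0} = 1
G(7) = mex{2,1,0,0} = 3
G(8) = mex{1,1,1,0} = 2
G(9) = mex{3,0,1,1,0} = 2
G(10) = mex{2,2,0,1,0} = 3
G(11) = mex{2,1,2,0,1} = 3
G_B(11) = 3.
Combined Grundy value = 2 ⊕ 3 = 1.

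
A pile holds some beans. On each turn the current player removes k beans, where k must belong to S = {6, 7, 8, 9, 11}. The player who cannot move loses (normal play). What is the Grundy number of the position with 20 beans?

0

G(0) = 0
G(1) = mex{} = 0
G(2) = mex{} = 0
G(3) = mex{} = 0
G(4) = mex{} = 0
G(5) = mex{} = 0
G(6) = mex{0} = 1
G(7) = mex{0,0} = 1
G(8) = mex{0,0,0} = 1
G(9) = mex{0,0,0,0} = 1
G(10) = mex{0,0,0,0} = 1
G(11) = mex{0,0,0,0,0} = 1
G(12) = mex{1,0,0,0,0} = 2
G(13) = mex{1,1,0,0,0} = 2
G(14) = mex{1,1,1,0,0} = 2
G(15) = mex{1,1,1,1,0} = 2
G(16) = mex{1,1,1,1,0} = 2
G(17) = mex{1,1,1,1,1} = 0
G(18) = mex{2,1,1,1,1} = 0
G(19) = mex{2,2,1,1,1} = 0
G(20) = mex{2,2,2,1,1} = 0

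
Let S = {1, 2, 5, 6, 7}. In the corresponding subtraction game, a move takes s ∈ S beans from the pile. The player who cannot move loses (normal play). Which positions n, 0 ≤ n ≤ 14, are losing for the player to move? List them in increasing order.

G(0) = 0
G(1) = mex{0} = 1
G(2) = mex{1,0} = 2
G(3) = mex{2,1} = 0
G(4) = mex{0,2} = 1
G(5) = mex{1,0,0} = 2
G(6) = mex{2,1,1,0} = 3
G(7) = mex{3,2,2,1,0} = 4
G(8) = mex{4,3,0,2,1} = 5
G(9) = mex{5,4,1,0,2} = 3
G(10) = mex{3,5,2,1,0} = 4
G(11) = mex{4,3,3,2,1} = 0
G(12) = mex{0,4,4,3,2} = 1
G(13) = mex{1,0,5,4,3} = 2
G(14) = mex{2,1,3,5,4} = 0
P-positions are exactly the n with G(n) = 0.

0, 3, 11, 14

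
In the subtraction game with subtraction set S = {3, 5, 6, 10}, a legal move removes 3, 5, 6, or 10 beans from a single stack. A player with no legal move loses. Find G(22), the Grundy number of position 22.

n :  0  1  2  3  4  5  6  7  8  9 10 11 12 13 14 15 16 17 18 19 20 21 22
G :  0  0  0  1  1  1  2  2  2  0  3  3  1  0  4  2  1  0  3  2  1  0  3

3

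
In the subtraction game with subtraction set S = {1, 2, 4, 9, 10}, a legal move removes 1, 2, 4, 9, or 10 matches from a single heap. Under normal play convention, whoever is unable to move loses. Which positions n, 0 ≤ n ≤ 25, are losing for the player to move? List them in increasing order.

G(0) = 0
G(1) = mex{0} = 1
G(2) = mex{1,0} = 2
G(3) = mex{2,1} = 0
G(4) = mex{0,2,0} = 1
G(5) = mex{1,0,1} = 2
G(6) = mex{2,1,2} = 0
G(7) = mex{0,2,0} = 1
G(8) = mex{1,0,1} = 2
G(9) = mex{2,1,2,0} = 3
G(10) = mex{3,2,0,1,0} = 4
G(11) = mex{4,3,1,2,1} = 0
G(12) = mex{0,4,2,0,2} = 1
G(13) = mex{1,0,3,1,0} = 2
G(14) = mex{2,1,4,2,1} = 0
G(15) = mex{0,2,0,0,2} = 1
G(16) = mex{1,0,1,1,0} = 2
G(17) = mex{2,1,2,2,1} = 0
G(18) = mex{0,2,0,3,2} = 1
G(19) = mex{1,0,1,4,3} = 2
G(20) = mex{2,1,2,0,4} = 3
G(21) = mex{3,2,0,1,0} = 4
G(22) = mex{4,3,1,2,1} = 0
G(23) = mex{0,4,2,0,2} = 1
G(24) = mex{1,0,3,1,0} = 2
G(25) = mex{2,1,4,2,1} = 0
P-positions are exactly the n with G(n) = 0.

0, 3, 6, 11, 14, 17, 22, 25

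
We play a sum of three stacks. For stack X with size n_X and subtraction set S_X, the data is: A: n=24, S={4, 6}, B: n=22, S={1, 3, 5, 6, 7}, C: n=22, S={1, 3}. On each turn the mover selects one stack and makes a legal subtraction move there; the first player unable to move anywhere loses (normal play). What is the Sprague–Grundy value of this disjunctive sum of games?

3

Stack A, S = {4, 6}:
n :  0  1  2  3  4  5  6  7  8  9 10 11 12 13 14 15 16 17 18 19 20 21 22 23 24
G :  0  0  0  0  1  1  1  1  2  2  0  0  0  0  1  1  1  1  2  2  0  0  0  0  1
G_A(24) = 1.
Stack B, S = {1, 3, 5, 6, 7}:
n :  0  1  2  3  4  5  6  7  8  9 10 11 12 13 14 15 16 17 18 19 20 21 22
G :  0  1  0  1  0  1  2  3  2  3  2  3  0  1  0  1  0  1  2  3  2  3  2
G_B(22) = 2.
Stack C, S = {1, 3}:
n :  0  1  2  3  4  5  6  7  8  9 10 11 12 13 14 15 16 17 18 19 20 21 22
G :  0  1  0  1  0  1  0  1  0  1  0  1  0  1  0  1  0  1  0  1  0  1  0
G_C(22) = 0.
Combined Grundy value = 1 ⊕ 2 ⊕ 0 = 3.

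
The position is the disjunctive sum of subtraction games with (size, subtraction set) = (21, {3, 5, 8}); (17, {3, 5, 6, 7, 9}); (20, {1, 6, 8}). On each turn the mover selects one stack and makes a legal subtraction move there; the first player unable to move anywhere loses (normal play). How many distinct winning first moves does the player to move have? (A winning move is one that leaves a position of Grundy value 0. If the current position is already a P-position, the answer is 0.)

0

Stack A, S = {3, 5, 8}:
n :  0  1  2  3  4  5  6  7  8  9 10 11 12 13 14 15 16 17 18 19 20 21
G :  0  0  0  1  1  1  2  2  2  3  3  0  0  0  1  1  1  2  2  2  3  3
G_A(21) = 3.
Stack B, S = {3, 5, 6, 7, 9}:
n :  0  1  2  3  4  5  6  7  8  9 10 11 12 13 14 15 16 17
G :  0  0  0  1  1  1  2  2  2  3  3  3  0  0  0  1  1  1
G_B(17) = 1.
Stack C, S = {1, 6, 8}:
G(0) = 0
G(1) = mex{0} = 1
G(2) = mex{1} = 0
G(3) = mex{0} = 1
G(4) = mex{1} = 0
G(5) = mex{0} = 1
G(6) = mex{1,0} = 2
G(7) = mex{2,1} = 0
G(8) = mex{0,0,0} = 1
G(9) = mex{1,1,1} = 0
G(10) = mex{0,0,0} = 1
G(11) = mex{1,1,1} = 0
G(12) = mex{0,2,0} = 1
G(13) = mex{1,0,1} = 2
G(14) = mex{2,1,2} = 0
G(15) = mex{0,0,0} = 1
G(16) = mex{1,1,1} = 0
G(17) = mex{0,0,0} = 1
G(18) = mex{1,1,1} = 0
G(19) = mex{0,2,0} = 1
G(20) = mex{1,0,1} = 2
G_C(20) = 2.
Combined Grundy value = 3 ⊕ 1 ⊕ 2 = 0.
A winning move leaves total XOR = 0, i.e. changes one component's Grundy value g to g ⊕ X where X is the current total.
Stack A: target g' = 3⊕0 = 3, but every legal move changes the Grundy value (mex property), so 0 moves.
Stack B: target g' = 1⊕0 = 1, but every legal move changes the Grundy value (mex property), so 0 moves.
Stack C: target g' = 2⊕0 = 2, but every legal move changes the Grundy value (mex property), so 0 moves.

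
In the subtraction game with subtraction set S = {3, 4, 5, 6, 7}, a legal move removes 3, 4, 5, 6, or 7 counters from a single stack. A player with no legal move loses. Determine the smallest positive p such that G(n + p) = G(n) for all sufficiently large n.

10

n :  0  1  2  3  4  5  6  7  8  9 10 11 12 13 14 15 16 17 18 19 20 21
G :  0  0  0  1  1  1  2  2  2  3  0  0  0  1  1  1  2  2  2  3  0  0
G(n+10) = G(n) holds for n = 0,…,6 (a full window of length max(S) = 7), so the sequence is purely periodic with period 10.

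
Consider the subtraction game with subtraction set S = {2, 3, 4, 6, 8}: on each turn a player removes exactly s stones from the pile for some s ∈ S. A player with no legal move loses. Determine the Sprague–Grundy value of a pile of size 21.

G(0) = 0
G(1) = mex{} = 0
G(2) = mex{0} = 1
G(3) = mex{0,0} = 1
G(4) = mex{1,0,0} = 2
G(5) = mex{1,1,0} = 2
G(6) = mex{2,1,1,0} = 3
G(7) = mex{2,2,1,0} = 3
G(8) = mex{3,2,2,1,0} = 4
G(9) = mex{3,3,2,1,0} = 4
G(10) = mex{4,3,3,2,1} = 0
G(11) = mex{4,4,3,2,1} = 0
G(12) = mex{0,4,4,3,2} = 1
G(13) = mex{0,0,4,3,2} = 1
G(14) = mex{1,0,0,4,3} = 2
G(15) = mex{1,1,0,4,3} = 2
G(16) = mex{2,1,1,0,4} = 3
G(17) = mex{2,2,1,0,4} = 3
G(18) = mex{3,2,2,1,0} = 4
G(19) = mex{3,3,2,1,0} = 4
G(20) = mex{4,3,3,2,1} = 0
G(21) = mex{4,4,3,2,1} = 0

0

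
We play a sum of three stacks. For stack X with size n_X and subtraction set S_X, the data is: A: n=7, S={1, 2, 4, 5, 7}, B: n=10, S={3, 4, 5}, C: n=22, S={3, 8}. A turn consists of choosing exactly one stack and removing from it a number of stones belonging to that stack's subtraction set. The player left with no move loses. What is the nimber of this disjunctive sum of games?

1

Stack A, S = {1, 2, 4, 5, 7}:
G(0) = 0
G(1) = mex{0} = 1
G(2) = mex{1,0} = 2
G(3) = mex{2,1} = 0
G(4) = mex{0,2,0} = 1
G(5) = mex{1,0,1,0} = 2
G(6) = mex{2,1,2,1} = 0
G(7) = mex{0,2,0,2,0} = 1
G_A(7) = 1.
Stack B, S = {3, 4, 5}:
n :  0  1  2  3  4  5  6  7  8  9 10
G :  0  0  0  1  1  1  2  2  0  0  0
G_B(10) = 0.
Stack C, S = {3, 8}:
n :  0  1  2  3  4  5  6  7  8  9 10 11 12 13 14 15 16 17 18 19 20 21 22
G :  0  0  0  1  1  1  0  0  2  1  1  0  0  0  1  1  1  0  0  2  1  1  0
G_C(22) = 0.
Combined Grundy value = 1 ⊕ 0 ⊕ 0 = 1.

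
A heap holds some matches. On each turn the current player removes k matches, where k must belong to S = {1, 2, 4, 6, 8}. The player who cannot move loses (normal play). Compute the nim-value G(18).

5

n :  0  1  2  3  4  5  6  7  8  9 10 11 12 13 14 15 16 17 18
G :  0  1  2  0  1  2  3  4  5  3  0  1  2  0  1  2  3  4  5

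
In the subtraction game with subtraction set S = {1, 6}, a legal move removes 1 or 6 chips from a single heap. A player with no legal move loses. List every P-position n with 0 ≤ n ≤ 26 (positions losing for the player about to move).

0, 2, 4, 7, 9, 11, 14, 16, 18, 21, 23, 25

n :  0  1  2  3  4  5  6  7  8  9 10 11 12 13 14 15 16 17 18 19 20 21 22 23 24 25 26
G :  0  1  0  1  0  1  2  0  1  0  1  0  1  2  0  1  0  1  0  1  2  0  1  0  1  0  1
P-positions are exactly the n with G(n) = 0.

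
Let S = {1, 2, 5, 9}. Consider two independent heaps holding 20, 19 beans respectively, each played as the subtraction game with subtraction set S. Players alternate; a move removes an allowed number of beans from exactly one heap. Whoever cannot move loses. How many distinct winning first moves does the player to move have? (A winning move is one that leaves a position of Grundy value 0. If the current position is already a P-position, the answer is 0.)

All heaps use S = {1, 2, 5, 9}:
n :  0  1  2  3  4  5  6  7  8  9 10 11 12 13 14 15 16 17 18 19 20
G :  0  1  2  0  1  2  0  1  2  3  0  1  2  0  1  2  0  1  2  3  0
Heap A: G(20) = 0.
Heap B: G(19) = 3.
Combined Grundy value = 0 ⊕ 3 = 3.
A winning move leaves total XOR = 0, i.e. changes one component's Grundy value g to g ⊕ X where X is the current total.
Heap A: need g' = 0⊕3 = 3. Options: 20−1→G=3, 20−2→G=2, 20−5→G=2, 20−9→G=1. Hits: 1.
Heap B: need g' = 3⊕3 = 0. Options: 19−1→G=2, 19−2→G=1, 19−5→G=1, 19−9→G=0. Hits: 1.

2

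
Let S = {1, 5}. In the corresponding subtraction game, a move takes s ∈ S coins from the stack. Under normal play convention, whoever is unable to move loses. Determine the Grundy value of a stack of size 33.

1

G(0) = 0
G(1) = mex{0} = 1
G(2) = mex{1} = 0
G(3) = mex{0} = 1
G(4) = mex{1} = 0
G(5) = mex{0,0} = 1
G(6) = mex{1,1} = 0
G(7) = mex{0,0} = 1
G(8) = mex{1,1} = 0
G(9) = mex{0,0} = 1
G(10) = mex{1,1} = 0
G(11) = mex{0,0} = 1
G(12) = mex{1,1} = 0
G(13) = mex{0,0} = 1
G(14) = mex{1,1} = 0
G(15) = mex{0,0} = 1
G(16) = mex{1,1} = 0
G(17) = mex{0,0} = 1
G(18) = mex{1,1} = 0
G(19) = mex{0,0} = 1
G(20) = mex{1,1} = 0
G(21) = mex{0,0} = 1
G(22) = mex{1,1} = 0
G(23) = mex{0,0} = 1
G(24) = mex{1,1} = 0
G(25) = mex{0,0} = 1
G(26) = mex{1,1} = 0
G(27) = mex{0,0} = 1
G(28) = mex{1,1} = 0
G(29) = mex{0,0} = 1
G(30) = mex{1,1} = 0
G(31) = mex{0,0} = 1
G(32) = mex{1,1} = 0
G(33) = mex{0,0} = 1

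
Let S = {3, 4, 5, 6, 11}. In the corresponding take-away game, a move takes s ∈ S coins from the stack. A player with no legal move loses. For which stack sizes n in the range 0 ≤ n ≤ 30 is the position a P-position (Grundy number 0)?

0, 1, 2, 9, 10, 17, 18, 19, 26, 27

G(0) = 0
G(1) = mex{} = 0
G(2) = mex{} = 0
G(3) = mex{0} = 1
G(4) = mex{0,0} = 1
G(5) = mex{0,0,0} = 1
G(6) = mex{1,0,0,0} = 2
G(7) = mex{1,1,0,0} = 2
G(8) = mex{1,1,1,0} = 2
G(9) = mex{2,1,1,1} = 0
G(10) = mex{2,2,1,1} = 0
G(11) = mex{2,2,2,1,0} = 3
G(12) = mex{0,2,2,2,0} = 1
G(13) = mex{0,0,2,2,0} = 1
G(14) = mex{3,0,0,2,1} = 4
G(15) = mex{1,3,0,0,1} = 2
G(16) = mex{1,1,3,0,1} = 2
G(17) = mex{4,1,1,3,2} = 0
G(18) = mex{2,4,1,1,2} = 0
G(19) = mex{2,2,4,1,2} = 0
G(20) = mex{0,2,2,4,0} = 1
G(21) = mex{0,0,2,2,0} = 1
G(22) = mex{0,0,0,2,3} = 1
G(23) = mex{1,0,0,0,1} = 2
G(24) = mex{1,1,0,0,1} = 2
G(25) = mex{1,1,1,0,4} = 2
G(26) = mex{2,1,1,1,2} = 0
G(27) = mex{2,2,1,1,2} = 0
G(28) = mex{2,2,2,1,0} = 3
G(29) = mex{0,2,2,2,0} = 1
G(30) = mex{0,0,2,2,0} = 1
P-positions are exactly the n with G(n) = 0.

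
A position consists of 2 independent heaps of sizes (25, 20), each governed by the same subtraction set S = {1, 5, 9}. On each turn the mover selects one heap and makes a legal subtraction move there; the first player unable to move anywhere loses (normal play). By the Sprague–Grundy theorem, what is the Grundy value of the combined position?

All heaps use S = {1, 5, 9}:
n :  0  1  2  3  4  5  6  7  8  9 10 11 12 13 14 15 16 17 18 19 20 21 22 23 24 25
G :  0  1  0  1  0  1  0  1  0  1  0  1  0  1  0  1  0  1  0  1  0  1  0  1  0  1
Heap A: G(25) = 1.
Heap B: G(20) = 0.
Combined Grundy value = 1 ⊕ 0 = 1.

1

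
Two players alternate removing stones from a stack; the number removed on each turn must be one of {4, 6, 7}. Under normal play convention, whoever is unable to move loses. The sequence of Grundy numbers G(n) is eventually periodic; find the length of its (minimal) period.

G(0) = 0
G(1) = mex{} = 0
G(2) = mex{} = 0
G(3) = mex{} = 0
G(4) = mex{0} = 1
G(5) = mex{0} = 1
G(6) = mex{0,0} = 1
G(7) = mex{0,0,0} = 1
G(8) = mex{1,0,0} = 2
G(9) = mex{1,0,0} = 2
G(10) = mex{1,1,0} = 2
G(11) = mex{1,1,1} = 0
G(12) = mex{2,1,1} = 0
G(13) = mex{2,1,1} = 0
G(14) = mex{2,2,1} = 0
G(15) = mex{0,2,2} = 1
G(16) = mex{0,2,2} = 1
G(17) = mex{0,0,2} = 1
G(18) = mex{0,0,0} = 1
G(19) = mex{1,0,0} = 2
G(20) = mex{1,0,0} = 2
G(21) = mex{1,1,0} = 2
G(22) = mex{1,1,1} = 0
G(23) = mex{2,1,1} = 0
G(n+11) = G(n) holds for n = 0,…,6 (a full window of length max(S) = 7), so the sequence is purely periodic with period 11.

11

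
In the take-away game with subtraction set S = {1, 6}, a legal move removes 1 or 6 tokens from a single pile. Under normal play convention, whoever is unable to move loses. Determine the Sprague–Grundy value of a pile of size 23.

n :  0  1  2  3  4  5  6  7  8  9 10 11 12 13 14 15 16 17 18 19 20 21 22 23
G :  0  1  0  1  0  1  2  0  1  0  1  0  1  2  0  1  0  1  0  1  2  0  1  0

0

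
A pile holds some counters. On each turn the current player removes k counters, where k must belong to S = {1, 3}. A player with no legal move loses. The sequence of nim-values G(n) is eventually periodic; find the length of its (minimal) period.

n :  0  1  2  3  4  5  6  7  8  9 10 11 12 13 14
G :  0  1  0  1  0  1  0  1  0  1  0  1  0  1  0
G(n+2) = G(n) holds for n = 0,…,2 (a full window of length max(S) = 3), so the sequence is purely periodic with period 2.

2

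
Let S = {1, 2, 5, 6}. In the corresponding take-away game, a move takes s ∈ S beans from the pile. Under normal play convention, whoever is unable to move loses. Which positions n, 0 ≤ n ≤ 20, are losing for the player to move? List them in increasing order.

n :  0  1  2  3  4  5  6  7  8  9 10 11 12 13 14 15 16 17 18 19 20
G :  0  1  2  0  1  2  3  0  1  2  0  1  2  3  0  1  2  0  1  2  3
P-positions are exactly the n with G(n) = 0.

0, 3, 7, 10, 14, 17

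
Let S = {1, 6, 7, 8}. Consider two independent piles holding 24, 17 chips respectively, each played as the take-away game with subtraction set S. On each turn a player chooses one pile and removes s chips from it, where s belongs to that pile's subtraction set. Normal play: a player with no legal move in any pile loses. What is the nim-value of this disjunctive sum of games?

3

All piles use S = {1, 6, 7, 8}:
n :  0  1  2  3  4  5  6  7  8  9 10 11 12 13 14 15 16 17 18 19 20 21 22 23 24
G :  0  1  0  1  0  1  2  3  2  3  2  3  4  0  1  0  1  0  1  2  3  2  3  2  3
Pile A: G(24) = 3.
Pile B: G(17) = 0.
Combined Grundy value = 3 ⊕ 0 = 3.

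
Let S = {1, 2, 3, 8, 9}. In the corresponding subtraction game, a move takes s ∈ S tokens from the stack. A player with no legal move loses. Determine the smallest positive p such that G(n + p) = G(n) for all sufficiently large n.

G(0) = 0
G(1) = mex{0} = 1
G(2) = mex{1,0} = 2
G(3) = mex{2,1,0} = 3
G(4) = mex{3,2,1} = 0
G(5) = mex{0,3,2} = 1
G(6) = mex{1,0,3} = 2
G(7) = mex{2,1,0} = 3
G(8) = mex{3,2,1,0} = 4
G(9) = mex{4,3,2,1,0} = 5
G(10) = mex{5,4,3,2,1} = 0
G(11) = mex{0,5,4,3,2} = 1
G(12) = mex{1,0,5,0,3} = 2
G(13) = mex{2,1,0,1,0} = 3
G(14) = mex{3,2,1,2,1} = 0
G(15) = mex{0,3,2,3,2} = 1
G(16) = mex{1,0,3,4,3} = 2
G(17) = mex{2,1,0,5,4} = 3
G(18) = mex{3,2,1,0,5} = 4
G(19) = mex{4,3,2,1,0} = 5
G(20) = mex{5,4,3,2,1} = 0
G(21) = mex{0,5,4,3,2} = 1
G(n+10) = G(n) holds for n = 0,…,8 (a full window of length max(S) = 9), so the sequence is purely periodic with period 10.

10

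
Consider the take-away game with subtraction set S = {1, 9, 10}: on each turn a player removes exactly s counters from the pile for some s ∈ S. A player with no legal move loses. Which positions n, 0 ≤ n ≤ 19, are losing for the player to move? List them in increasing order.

n :  0  1  2  3  4  5  6  7  8  9 10 11 12 13 14 15 16 17 18 19
G :  0  1  0  1  0  1  0  1  0  1  2  3  2  3  2  3  2  3  2  0
P-positions are exactly the n with G(n) = 0.

0, 2, 4, 6, 8, 19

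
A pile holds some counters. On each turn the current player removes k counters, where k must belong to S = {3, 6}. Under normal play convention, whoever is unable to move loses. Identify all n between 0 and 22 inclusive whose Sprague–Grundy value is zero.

0, 1, 2, 9, 10, 11, 18, 19, 20

n :  0  1  2  3  4  5  6  7  8  9 10 11 12 13 14 15 16 17 18 19 20 21 22
G :  0  0  0  1  1  1  2  2  2  0  0  0  1  1  1  2  2  2  0  0  0  1  1
P-positions are exactly the n with G(n) = 0.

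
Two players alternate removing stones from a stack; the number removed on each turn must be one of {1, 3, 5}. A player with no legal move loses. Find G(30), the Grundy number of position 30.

G(0) = 0
G(1) = mex{0} = 1
G(2) = mex{1} = 0
G(3) = mex{0,0} = 1
G(4) = mex{1,1} = 0
G(5) = mex{0,0,0} = 1
G(6) = mex{1,1,1} = 0
G(7) = mex{0,0,0} = 1
G(8) = mex{1,1,1} = 0
G(9) = mex{0,0,0} = 1
G(10) = mex{1,1,1} = 0
G(11) = mex{0,0,0} = 1
G(12) = mex{1,1,1} = 0
G(13) = mex{0,0,0} = 1
G(14) = mex{1,1,1} = 0
G(15) = mex{0,0,0} = 1
G(16) = mex{1,1,1} = 0
G(17) = mex{0,0,0} = 1
G(18) = mex{1,1,1} = 0
G(19) = mex{0,0,0} = 1
G(20) = mex{1,1,1} = 0
G(21) = mex{0,0,0} = 1
G(22) = mex{1,1,1} = 0
G(23) = mex{0,0,0} = 1
G(24) = mex{1,1,1} = 0
G(25) = mex{0,0,0} = 1
G(26) = mex{1,1,1} = 0
G(27) = mex{0,0,0} = 1
G(28) = mex{1,1,1} = 0
G(29) = mex{0,0,0} = 1
G(30) = mex{1,1,1} = 0

0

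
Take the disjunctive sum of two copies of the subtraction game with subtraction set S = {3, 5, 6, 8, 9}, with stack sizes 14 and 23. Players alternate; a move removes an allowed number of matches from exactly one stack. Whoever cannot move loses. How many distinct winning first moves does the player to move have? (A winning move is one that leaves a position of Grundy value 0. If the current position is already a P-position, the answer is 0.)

All stacks use S = {3, 5, 6, 8, 9}:
G(0) = 0
G(1) = mex{} = 0
G(2) = mex{} = 0
G(3) = mex{0} = 1
G(4) = mex{0} = 1
G(5) = mex{0,0} = 1
G(6) = mex{1,0,0} = 2
G(7) = mex{1,0,0} = 2
G(8) = mex{1,1,0,0} = 2
G(9) = mex{2,1,1,0,0} = 3
G(10) = mex{2,1,1,0,0} = 3
G(11) = mex{2,2,1,1,0} = 3
G(12) = mex{3,2,2,1,1} = 0
G(13) = mex{3,2,2,1,1} = 0
G(14) = mex{3,3,2,2,1} = 0
G(15) = mex{0,3,3,2,2} = 1
G(16) = mex{0,3,3,2,2} = 1
G(17) = mex{0,0,3,3,2} = 1
G(18) = mex{1,0,0,3,3} = 2
G(19) = mex{1,0,0,3,3} = 2
G(20) = mex{1,1,0,0,3} = 2
G(21) = mex{2,1,1,0,0} = 3
G(22) = mex{2,1,1,0,0} = 3
G(23) = mex{2,2,1,1,0} = 3
Stack A: G(14) = 0.
Stack B: G(23) = 3.
Combined Grundy value = 0 ⊕ 3 = 3.
A winning move leaves total XOR = 0, i.e. changes one component's Grundy value g to g ⊕ X where X is the current total.
Stack A: need g' = 0⊕3 = 3. Options: 14−3→G=3, 14−5→G=3, 14−6→G=2, 14−8→G=2, 14−9→G=1. Hits: 2.
Stack B: need g' = 3⊕3 = 0. Options: 23−3→G=2, 23−5→G=2, 23−6→G=1, 23−8→G=1, 23−9→G=0. Hits: 1.

3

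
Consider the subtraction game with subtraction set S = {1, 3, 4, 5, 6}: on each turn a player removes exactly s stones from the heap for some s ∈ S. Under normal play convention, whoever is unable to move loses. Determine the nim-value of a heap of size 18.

0

n :  0  1  2  3  4  5  6  7  8  9 10 11 12 13 14 15 16 17 18
G :  0  1  0  1  2  3  2  3  4  0  1  0  1  2  3  2  3  4  0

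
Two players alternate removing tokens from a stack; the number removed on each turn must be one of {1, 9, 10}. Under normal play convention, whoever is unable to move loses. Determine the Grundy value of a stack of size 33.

n :  0  1  2  3  4  5  6  7  8  9 10 11 12 13 14 15 16 17 18 19 20 21 22 23 24 25 26 27 28 29 30 31 32 33
G :  0  1  0  1  0  1  0  1  0  1  2  3  2  3  2  3  2  3  2  0  1  0  1  0  1  0  1  0  1  2  3  2  3  2

2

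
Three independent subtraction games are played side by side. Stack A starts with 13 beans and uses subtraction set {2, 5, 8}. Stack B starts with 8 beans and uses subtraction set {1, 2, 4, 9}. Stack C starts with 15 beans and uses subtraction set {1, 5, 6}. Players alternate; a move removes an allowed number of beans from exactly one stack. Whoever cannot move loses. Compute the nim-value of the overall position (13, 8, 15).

Stack A, S = {2, 5, 8}:
n :  0  1  2  3  4  5  6  7  8  9 10 11 12 13
G :  0  0  1  1  0  2  1  0  2  1  0  0  1  1
G_A(13) = 1.
Stack B, S = {1, 2, 4, 9}:
G(0) = 0
G(1) = mex{0} = 1
G(2) = mex{1,0} = 2
G(3) = mex{2,1} = 0
G(4) = mex{0,2,0} = 1
G(5) = mex{1,0,1} = 2
G(6) = mex{2,1,2} = 0
G(7) = mex{0,2,0} = 1
G(8) = mex{1,0,1} = 2
G_B(8) = 2.
Stack C, S = {1, 5, 6}:
n :  0  1  2  3  4  5  6  7  8  9 10 11 12 13 14 15
G :  0  1  0  1  0  1  2  3  2  3  2  0  1  0  1  0
G_C(15) = 0.
Combined Grundy value = 1 ⊕ 2 ⊕ 0 = 3.

3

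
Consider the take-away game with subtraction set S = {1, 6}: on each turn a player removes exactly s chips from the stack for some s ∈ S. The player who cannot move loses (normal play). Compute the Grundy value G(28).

0

n :  0  1  2  3  4  5  6  7  8  9 10 11 12 13 14 15 16 17 18 19 20 21 22 23 24 25 26 27 28
G :  0  1  0  1  0  1  2  0  1  0  1  0  1  2  0  1  0  1  0  1  2  0  1  0  1  0  1  2  0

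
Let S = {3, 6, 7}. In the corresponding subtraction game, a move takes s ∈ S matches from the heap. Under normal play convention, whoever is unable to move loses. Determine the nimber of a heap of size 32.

G(0) = 0
G(1) = mex{} = 0
G(2) = mex{} = 0
G(3) = mex{0} = 1
G(4) = mex{0} = 1
G(5) = mex{0} = 1
G(6) = mex{1,0} = 2
G(7) = mex{1,0,0} = 2
G(8) = mex{1,0,0} = 2
G(9) = mex{2,1,0} = 3
G(10) = mex{2,1,1} = 0
G(11) = mex{2,1,1} = 0
G(12) = mex{3,2,1} = 0
G(13) = mex{0,2,2} = 1
G(14) = mex{0,2,2} = 1
G(15) = mex{0,3,2} = 1
G(16) = mex{1,0,3} = 2
G(17) = mex{1,0,0} = 2
G(18) = mex{1,0,0} = 2
G(19) = mex{2,1,0} = 3
G(20) = mex{2,1,1} = 0
G(21) = mex{2,1,1} = 0
G(22) = mex{3,2,1} = 0
G(23) = mex{0,2,2} = 1
G(24) = mex{0,2,2} = 1
G(25) = mex{0,3,2} = 1
G(26) = mex{1,0,3} = 2
G(27) = mex{1,0,0} = 2
G(28) = mex{1,0,0} = 2
G(29) = mex{2,1,0} = 3
G(30) = mex{2,1,1} = 0
G(31) = mex{2,1,1} = 0
G(32) = mex{3,2,1} = 0

0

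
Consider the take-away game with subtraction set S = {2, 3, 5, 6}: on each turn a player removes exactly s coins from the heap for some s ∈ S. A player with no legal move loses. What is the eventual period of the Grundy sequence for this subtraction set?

8

G(0) = 0
G(1) = mex{} = 0
G(2) = mex{0} = 1
G(3) = mex{0,0} = 1
G(4) = mex{1,0} = 2
G(5) = mex{1,1,0} = 2
G(6) = mex{2,1,0,0} = 3
G(7) = mex{2,2,1,0} = 3
G(8) = mex{3,2,1,1} = 0
G(9) = mex{3,3,2,1} = 0
G(10) = mex{0,3,2,2} = 1
G(11) = mex{0,0,3,2} = 1
G(12) = mex{1,0,3,3} = 2
G(13) = mex{1,1,0,3} = 2
G(14) = mex{2,1,0,0} = 3
G(15) = mex{2,2,1,0} = 3
G(16) = mex{3,2,1,1} = 0
G(17) = mex{3,3,2,1} = 0
G(n+8) = G(n) holds for n = 0,…,5 (a full window of length max(S) = 6), so the sequence is purely periodic with period 8.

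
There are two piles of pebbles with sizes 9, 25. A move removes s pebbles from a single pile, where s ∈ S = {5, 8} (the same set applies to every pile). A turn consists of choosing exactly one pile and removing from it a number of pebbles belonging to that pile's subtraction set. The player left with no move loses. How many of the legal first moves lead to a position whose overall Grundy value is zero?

All piles use S = {5, 8}:
G(0) = 0
G(1) = mex{} = 0
G(2) = mex{} = 0
G(3) = mex{} = 0
G(4) = mex{} = 0
G(5) = mex{0} = 1
G(6) = mex{0} = 1
G(7) = mex{0} = 1
G(8) = mex{0,0} = 1
G(9) = mex{0,0} = 1
G(10) = mex{1,0} = 2
G(11) = mex{1,0} = 2
G(12) = mex{1,0} = 2
G(13) = mex{1,1} = 0
G(14) = mex{1,1} = 0
G(15) = mex{2,1} = 0
G(16) = mex{2,1} = 0
G(17) = mex{2,1} = 0
G(18) = mex{0,2} = 1
G(19) = mex{0,2} = 1
G(20) = mex{0,2} = 1
G(21) = mex{0,0} = 1
G(22) = mex{0,0} = 1
G(23) = mex{1,0} = 2
G(24) = mex{1,0} = 2
G(25) = mex{1,0} = 2
Pile A: G(9) = 1.
Pile B: G(25) = 2.
Combined Grundy value = 1 ⊕ 2 = 3.
A winning move leaves total XOR = 0, i.e. changes one component's Grundy value g to g ⊕ X where X is the current total.
Pile A: need g' = 1⊕3 = 2. Options: 9−5→G=0, 9−8→G=0. Hits: 0.
Pile B: need g' = 2⊕3 = 1. Options: 25−5→G=1, 25−8→G=0. Hits: 1.

1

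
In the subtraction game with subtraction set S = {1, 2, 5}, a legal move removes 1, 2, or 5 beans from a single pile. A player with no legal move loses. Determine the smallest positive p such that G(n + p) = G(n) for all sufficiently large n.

3

G(0) = 0
G(1) = mex{0} = 1
G(2) = mex{1,0} = 2
G(3) = mex{2,1} = 0
G(4) = mex{0,2} = 1
G(5) = mex{1,0,0} = 2
G(6) = mex{2,1,1} = 0
G(7) = mex{0,2,2} = 1
G(8) = mex{1,0,0} = 2
G(9) = mex{2,1,1} = 0
G(10) = mex{0,2,2} = 1
G(11) = mex{1,0,0} = 2
G(12) = mex{2,1,1} = 0
G(13) = mex{0,2,2} = 1
G(14) = mex{1,0,0} = 2
G(n+3) = G(n) holds for n = 0,…,4 (a full window of length max(S) = 5), so the sequence is purely periodic with period 3.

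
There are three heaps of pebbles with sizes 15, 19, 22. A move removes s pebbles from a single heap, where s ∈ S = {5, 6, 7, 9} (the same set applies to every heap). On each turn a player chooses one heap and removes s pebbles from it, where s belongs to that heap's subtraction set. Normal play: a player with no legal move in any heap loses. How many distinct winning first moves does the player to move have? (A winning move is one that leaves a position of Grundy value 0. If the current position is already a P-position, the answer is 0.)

0

All heaps use S = {5, 6, 7, 9}:
n :  0  1  2  3  4  5  6  7  8  9 10 11 12 13 14 15 16 17 18 19 20 21 22
G :  0  0  0  0  0  1  1  1  1  1  2  2  2  2  0  0  0  0  0  1  1  1  1
Heap A: G(15) = 0.
Heap B: G(19) = 1.
Heap C: G(22) = 1.
Combined Grundy value = 0 ⊕ 1 ⊕ 1 = 0.
A winning move leaves total XOR = 0, i.e. changes one component's Grundy value g to g ⊕ X where X is the current total.
Heap A: target g' = 0⊕0 = 0, but every legal move changes the Grundy value (mex property), so 0 moves.
Heap B: target g' = 1⊕0 = 1, but every legal move changes the Grundy value (mex property), so 0 moves.
Heap C: target g' = 1⊕0 = 1, but every legal move changes the Grundy value (mex property), so 0 moves.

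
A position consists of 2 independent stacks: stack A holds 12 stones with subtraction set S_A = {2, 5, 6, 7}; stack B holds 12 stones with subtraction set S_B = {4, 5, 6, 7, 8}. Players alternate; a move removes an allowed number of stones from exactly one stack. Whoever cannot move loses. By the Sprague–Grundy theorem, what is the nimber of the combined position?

0

Stack A, S = {2, 5, 6, 7}:
n :  0  1  2  3  4  5  6  7  8  9 10 11 12
G :  0  0  1  1  0  2  1  3  2  2  3  3  0
G_A(12) = 0.
Stack B, S = {4, 5, 6, 7, 8}:
n :  0  1  2  3  4  5  6  7  8  9 10 11 12
G :  0  0  0  0  1  1  1  1  2  2  2  2  0
G_B(12) = 0.
Combined Grundy value = 0 ⊕ 0 = 0.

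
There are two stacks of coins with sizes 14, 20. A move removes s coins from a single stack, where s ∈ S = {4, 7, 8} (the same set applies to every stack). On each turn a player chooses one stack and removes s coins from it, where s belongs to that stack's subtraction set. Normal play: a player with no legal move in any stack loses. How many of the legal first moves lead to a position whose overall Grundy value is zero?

All stacks use S = {4, 7, 8}:
G(0) = 0
G(1) = mex{} = 0
G(2) = mex{} = 0
G(3) = mex{} = 0
G(4) = mex{0} = 1
G(5) = mex{0} = 1
G(6) = mex{0} = 1
G(7) = mex{0,0} = 1
G(8) = mex{1,0,0} = 2
G(9) = mex{1,0,0} = 2
G(10) = mex{1,0,0} = 2
G(11) = mex{1,1,0} = 2
G(12) = mex{2,1,1} = 0
G(13) = mex{2,1,1} = 0
G(14) = mex{2,1,1} = 0
G(15) = mex{2,2,1} = 0
G(16) = mex{0,2,2} = 1
G(17) = mex{0,2,2} = 1
G(18) = mex{0,2,2} = 1
G(19) = mex{0,0,2} = 1
G(20) = mex{1,0,0} = 2
Stack A: G(14) = 0.
Stack B: G(20) = 2.
Combined Grundy value = 0 ⊕ 2 = 2.
A winning move leaves total XOR = 0, i.e. changes one component's Grundy value g to g ⊕ X where X is the current total.
Stack A: need g' = 0⊕2 = 2. Options: 14−4→G=2, 14−7→G=1, 14−8→G=1. Hits: 1.
Stack B: need g' = 2⊕2 = 0. Options: 20−4→G=1, 20−7→G=0, 20−8→G=0. Hits: 2.

3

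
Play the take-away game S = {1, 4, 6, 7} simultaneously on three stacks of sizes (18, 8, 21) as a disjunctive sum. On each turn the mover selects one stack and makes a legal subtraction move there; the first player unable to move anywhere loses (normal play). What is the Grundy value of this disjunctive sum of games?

All stacks use S = {1, 4, 6, 7}:
n :  0  1  2  3  4  5  6  7  8  9 10 11 12 13 14 15 16 17 18 19 20 21
G :  0  1  0  1  2  0  1  2  3  2  0  1  2  0  1  0  1  2  0  1  2  3
Stack A: G(18) = 0.
Stack B: G(8) = 3.
Stack C: G(21) = 3.
Combined Grundy value = 0 ⊕ 3 ⊕ 3 = 0.

0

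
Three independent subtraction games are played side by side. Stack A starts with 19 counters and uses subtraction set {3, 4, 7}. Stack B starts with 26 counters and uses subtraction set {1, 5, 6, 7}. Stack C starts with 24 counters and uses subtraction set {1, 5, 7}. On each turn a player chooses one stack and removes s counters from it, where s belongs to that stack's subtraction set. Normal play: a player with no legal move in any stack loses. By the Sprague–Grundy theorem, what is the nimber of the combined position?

Stack A, S = {3, 4, 7}:
G(0) = 0
G(1) = mex{} = 0
G(2) = mex{} = 0
G(3) = mex{0} = 1
G(4) = mex{0,0} = 1
G(5) = mex{0,0} = 1
G(6) = mex{1,0} = 2
G(7) = mex{1,1,0} = 2
G(8) = mex{1,1,0} = 2
G(9) = mex{2,1,0} = 3
G(10) = mex{2,2,1} = 0
G(11) = mex{2,2,1} = 0
G(12) = mex{3,2,1} = 0
G(13) = mex{0,3,2} = 1
G(14) = mex{0,0,2} = 1
G(15) = mex{0,0,2} = 1
G(16) = mex{1,0,3} = 2
G(17) = mex{1,1,0} = 2
G(18) = mex{1,1,0} = 2
G(19) = mex{2,1,0} = 3
G_A(19) = 3.
Stack B, S = {1, 5, 6, 7}:
G(0) = 0
G(1) = mex{0} = 1
G(2) = mex{1} = 0
G(3) = mex{0} = 1
G(4) = mex{1} = 0
G(5) = mex{0,0} = 1
G(6) = mex{1,1,0} = 2
G(7) = mex{2,0,1,0} = 3
G(8) = mex{3,1,0,1} = 2
G(9) = mex{2,0,1,0} = 3
G(10) = mex{3,1,0,1} = 2
G(11) = mex{2,2,1,0} = 3
G(12) = mex{3,3,2,1} = 0
G(13) = mex{0,2,3,2} = 1
G(14) = mex{1,3,2,3} = 0
G(15) = mex{0,2,3,2} = 1
G(16) = mex{1,3,2,3} = 0
G(17) = mex{0,0,3,2} = 1
G(18) = mex{1,1,0,3} = 2
G(19) = mex{2,0,1,0} = 3
G(20) = mex{3,1,0,1} = 2
G(21) = mex{2,0,1,0} = 3
G(22) = mex{3,1,0,1} = 2
G(23) = mex{2,2,1,0} = 3
G(24) = mex{3,3,2,1} = 0
G(25) = mex{0,2,3,2} = 1
G(26) = mex{1,3,2,3} = 0
G_B(26) = 0.
Stack C, S = {1, 5, 7}:
G(0) = 0
G(1) = mex{0} = 1
G(2) = mex{1} = 0
G(3) = mex{0} = 1
G(4) = mex{1} = 0
G(5) = mex{0,0} = 1
G(6) = mex{1,1} = 0
G(7) = mex{0,0,0} = 1
G(8) = mex{1,1,1} = 0
G(9) = mex{0,0,0} = 1
G(10) = mex{1,1,1} = 0
G(11) = mex{0,0,0} = 1
G(12) = mex{1,1,1} = 0
G(13) = mex{0,0,0} = 1
G(14) = mex{1,1,1} = 0
G(15) = mex{0,0,0} = 1
G(16) = mex{1,1,1} = 0
G(17) = mex{0,0,0} = 1
G(18) = mex{1,1,1} = 0
G(19) = mex{0,0,0} = 1
G(20) = mex{1,1,1} = 0
G(21) = mex{0,0,0} = 1
G(22) = mex{1,1,1} = 0
G(23) = mex{0,0,0} = 1
G(24) = mex{1,1,1} = 0
G_C(24) = 0.
Combined Grundy value = 3 ⊕ 0 ⊕ 0 = 3.

3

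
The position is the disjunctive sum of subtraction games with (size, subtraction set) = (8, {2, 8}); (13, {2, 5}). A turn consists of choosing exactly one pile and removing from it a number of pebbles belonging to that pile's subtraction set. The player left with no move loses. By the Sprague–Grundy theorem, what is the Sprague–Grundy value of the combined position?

Pile A, S = {2, 8}:
G(0) = 0
G(1) = mex{} = 0
G(2) = mex{0} = 1
G(3) = mex{0} = 1
G(4) = mex{1} = 0
G(5) = mex{1} = 0
G(6) = mex{0} = 1
G(7) = mex{0} = 1
G(8) = mex{1,0} = 2
G_A(8) = 2.
Pile B, S = {2, 5}:
G(0) = 0
G(1) = mex{} = 0
G(2) = mex{0} = 1
G(3) = mex{0} = 1
G(4) = mex{1} = 0
G(5) = mex{1,0} = 2
G(6) = mex{0,0} = 1
G(7) = mex{2,1} = 0
G(8) = mex{1,1} = 0
G(9) = mex{0,0} = 1
G(10) = mex{0,2} = 1
G(11) = mex{1,1} = 0
G(12) = mex{1,0} = 2
G(13) = mex{0,0} = 1
G_B(13) = 1.
Combined Grundy value = 2 ⊕ 1 = 3.

3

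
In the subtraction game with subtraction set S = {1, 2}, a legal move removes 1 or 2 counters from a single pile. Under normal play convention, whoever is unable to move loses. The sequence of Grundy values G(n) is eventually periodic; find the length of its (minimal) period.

G(0) = 0
G(1) = mex{0} = 1
G(2) = mex{1,0} = 2
G(3) = mex{2,1} = 0
G(4) = mex{0,2} = 1
G(5) = mex{1,0} = 2
G(6) = mex{2,1} = 0
G(7) = mex{0,2} = 1
G(8) = mex{1,0} = 2
G(9) = mex{2,1} = 0
G(10) = mex{0,2} = 1
G(11) = mex{1,0} = 2
G(12) = mex{2,1} = 0
G(13) = mex{0,2} = 1
G(14) = mex{1,0} = 2
G(n+3) = G(n) holds for n = 0,…,1 (a full window of length max(S) = 2), so the sequence is purely periodic with period 3.

3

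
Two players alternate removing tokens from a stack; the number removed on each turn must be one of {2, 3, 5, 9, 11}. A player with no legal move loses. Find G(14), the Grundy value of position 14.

n :  0  1  2  3  4  5  6  7  8  9 10 11 12 13 14
G :  0  0  1  1  2  2  3  0  0  1  1  2  2  3  0

0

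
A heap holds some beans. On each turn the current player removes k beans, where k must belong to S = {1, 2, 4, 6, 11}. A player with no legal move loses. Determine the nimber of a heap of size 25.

n :  0  1  2  3  4  5  6  7  8  9 10 11 12 13 14 15 16 17 18 19 20 21 22 23 24 25
G :  0  1  2  0  1  2  3  4  0  1  2  3  4  0  1  2  0  1  2  3  4  0  1  2  3  4

4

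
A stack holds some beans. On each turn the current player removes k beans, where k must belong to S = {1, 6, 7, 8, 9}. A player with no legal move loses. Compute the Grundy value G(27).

5

G(0) = 0
G(1) = mex{0} = 1
G(2) = mex{1} = 0
G(3) = mex{0} = 1
G(4) = mex{1} = 0
G(5) = mex{0} = 1
G(6) = mex{1,0} = 2
G(7) = mex{2,1,0} = 3
G(8) = mex{3,0,1,0} = 2
G(9) = mex{2,1,0,1,0} = 3
G(10) = mex{3,0,1,0,1} = 2
G(11) = mex{2,1,0,1,0} = 3
G(12) = mex{3,2,1,0,1} = 4
G(13) = mex{4,3,2,1,0} = 5
G(14) = mex{5,2,3,2,1} = 0
G(15) = mex{0,3,2,3,2} = 1
G(16) = mex{1,2,3,2,3} = 0
G(17) = mex{0,3,2,3,2} = 1
G(18) = mex{1,4,3,2,3} = 0
G(19) = mex{0,5,4,3,2} = 1
G(20) = mex{1,0,5,4,3} = 2
G(21) = mex{2,1,0,5,4} = 3
G(22) = mex{3,0,1,0,5} = 2
G(23) = mex{2,1,0,1,0} = 3
G(24) = mex{3,0,1,0,1} = 2
G(25) = mex{2,1,0,1,0} = 3
G(26) = mex{3,2,1,0,1} = 4
G(27) = mex{4,3,2,1,0} = 5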